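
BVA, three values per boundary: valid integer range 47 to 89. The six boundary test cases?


Range: [47, 89]
Boundaries: just below min, min, min+1, max-1, max, just above max
Values: [46, 47, 48, 88, 89, 90]

[46, 47, 48, 88, 89, 90]


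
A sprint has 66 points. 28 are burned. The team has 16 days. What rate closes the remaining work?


Formula: Required rate = Remaining points / Days left
Remaining = 66 - 28 = 38 points
Required rate = 38 / 16 = 2.38 points/day

2.38 points/day


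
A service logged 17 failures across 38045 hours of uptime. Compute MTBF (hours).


Formula: MTBF = Total operating time / Number of failures
MTBF = 38045 / 17
MTBF = 2237.94 hours

2237.94 hours


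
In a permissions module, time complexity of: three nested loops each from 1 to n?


Reasoning: three levels of nesting over n
Complexity: O(n^3)

O(n^3)


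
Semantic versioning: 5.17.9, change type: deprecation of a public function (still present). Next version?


Current: 5.17.9
Change category: 'deprecation of a public function (still present)' → minor bump
SemVer rule: minor bump → increment MINOR, reset PATCH to 0 (MAJOR unchanged)
New: 5.18.0

5.18.0


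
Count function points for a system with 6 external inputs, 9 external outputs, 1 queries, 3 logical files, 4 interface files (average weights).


UFP = EI*4 + EO*5 + EQ*4 + ILF*10 + EIF*7
UFP = 6*4 + 9*5 + 1*4 + 3*10 + 4*7
UFP = 24 + 45 + 4 + 30 + 28
UFP = 131

131


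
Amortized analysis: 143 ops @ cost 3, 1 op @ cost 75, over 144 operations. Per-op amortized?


Formula: Amortized cost = Total cost / Operations
Total cost = (143 * 3) + (1 * 75)
Total cost = 429 + 75 = 504
Amortized = 504 / 144 = 3.5

3.5


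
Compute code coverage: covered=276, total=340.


Coverage = covered / total * 100
Coverage = 276 / 340 * 100
Coverage = 81.18%

81.18%


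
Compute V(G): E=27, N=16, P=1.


Formula: V(G) = E - N + 2P
V(G) = 27 - 16 + 2*1
V(G) = 11 + 2
V(G) = 13

13


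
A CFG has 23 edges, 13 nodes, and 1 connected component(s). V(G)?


Formula: V(G) = E - N + 2P
V(G) = 23 - 13 + 2*1
V(G) = 10 + 2
V(G) = 12

12


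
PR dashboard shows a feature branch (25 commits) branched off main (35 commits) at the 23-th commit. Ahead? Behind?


Common ancestor: commit #23
feature commits after divergence: 25 - 23 = 2
main commits after divergence: 35 - 23 = 12
feature is 2 commits ahead of main
main is 12 commits ahead of feature

feature ahead: 2, main ahead: 12


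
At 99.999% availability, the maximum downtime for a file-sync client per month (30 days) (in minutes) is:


Formula: allowed downtime = period * (100 - SLA) / 100
Period (month (30 days)) = 43200 minutes
Unavailability fraction = (100 - 99.999) / 100
Allowed downtime = 43200 * (100 - 99.999) / 100
Allowed downtime = 0.432 minutes

0.432 minutes


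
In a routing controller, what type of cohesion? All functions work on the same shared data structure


Reasoning: Functions share data
Type: Communicational cohesion

Communicational cohesion


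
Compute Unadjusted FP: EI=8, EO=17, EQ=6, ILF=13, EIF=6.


UFP = EI*4 + EO*5 + EQ*4 + ILF*10 + EIF*7
UFP = 8*4 + 17*5 + 6*4 + 13*10 + 6*7
UFP = 32 + 85 + 24 + 130 + 42
UFP = 313

313


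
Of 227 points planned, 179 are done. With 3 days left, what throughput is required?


Formula: Required rate = Remaining points / Days left
Remaining = 227 - 179 = 48 points
Required rate = 48 / 3 = 16.0 points/day

16.0 points/day


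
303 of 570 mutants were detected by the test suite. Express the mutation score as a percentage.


Mutation score = killed / total * 100
Mutation score = 303 / 570 * 100
Mutation score = 53.16%

53.16%


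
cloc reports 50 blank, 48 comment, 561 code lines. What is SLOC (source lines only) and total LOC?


Total LOC = blank + comment + code
Total LOC = 50 + 48 + 561 = 659
SLOC (source only) = code = 561

Total LOC: 659, SLOC: 561


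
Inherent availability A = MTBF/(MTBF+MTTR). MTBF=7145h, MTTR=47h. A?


Availability = MTBF / (MTBF + MTTR)
Availability = 7145 / (7145 + 47)
Availability = 7145 / 7192
Availability = 99.3465%

99.3465%


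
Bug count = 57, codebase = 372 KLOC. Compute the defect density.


Defect density = defects / KLOC
Defect density = 57 / 372
Defect density = 0.153 defects/KLOC

0.153 defects/KLOC


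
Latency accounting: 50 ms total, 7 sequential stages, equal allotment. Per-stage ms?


Formula: per_stage = total_budget / stages
per_stage = 50 / 7
per_stage = 7.14 ms

7.14 ms


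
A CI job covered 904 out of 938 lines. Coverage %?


Coverage = covered / total * 100
Coverage = 904 / 938 * 100
Coverage = 96.38%

96.38%


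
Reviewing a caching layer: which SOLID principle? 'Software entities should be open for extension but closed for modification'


This describes the Open/Closed Principle (OCP)

Open/Closed Principle (OCP)


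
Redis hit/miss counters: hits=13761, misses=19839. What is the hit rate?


Formula: hit rate = hits / (hits + misses) * 100
hit rate = 13761 / (13761 + 19839) * 100
hit rate = 13761 / 33600 * 100
hit rate = 40.96%

40.96%


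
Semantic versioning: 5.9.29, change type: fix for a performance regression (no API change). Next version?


Current: 5.9.29
Change category: 'fix for a performance regression (no API change)' → patch bump
SemVer rule: patch bump → increment PATCH (MAJOR and MINOR unchanged)
New: 5.9.30

5.9.30


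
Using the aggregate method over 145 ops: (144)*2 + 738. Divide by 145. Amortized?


Formula: Amortized cost = Total cost / Operations
Total cost = (144 * 2) + (1 * 738)
Total cost = 288 + 738 = 1026
Amortized = 1026 / 145 = 7.0759

7.0759


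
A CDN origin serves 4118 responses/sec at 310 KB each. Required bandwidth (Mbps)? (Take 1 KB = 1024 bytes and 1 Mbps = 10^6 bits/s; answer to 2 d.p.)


Formula: Mbps = payload_bytes * RPS * 8 / 1e6
Payload per request = 310 KB = 310 * 1024 = 317440 bytes
Total bytes/sec = 317440 * 4118 = 1307217920
Total bits/sec = 1307217920 * 8 = 10457743360
Mbps = 10457743360 / 1e6 = 10457.74

10457.74 Mbps


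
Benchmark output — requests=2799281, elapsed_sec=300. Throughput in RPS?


Formula: throughput = requests / seconds
throughput = 2799281 / 300
throughput = 9330.94 requests/second

9330.94 requests/second


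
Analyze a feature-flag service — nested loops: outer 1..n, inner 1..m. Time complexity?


Reasoning: product of independent bounds
Complexity: O(n*m)

O(n*m)


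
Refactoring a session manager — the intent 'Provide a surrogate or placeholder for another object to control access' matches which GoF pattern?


This matches the Proxy pattern

Proxy


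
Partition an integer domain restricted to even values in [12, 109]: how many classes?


Constraint: even integers in [12, 109]
Class 1: x < 12 — out-of-range invalid
Class 2: x in [12,109] but odd — wrong type invalid
Class 3: x in [12,109] and even — valid
Class 4: x > 109 — out-of-range invalid
Total equivalence classes: 4

4 equivalence classes


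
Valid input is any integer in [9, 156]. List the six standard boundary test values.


Range: [9, 156]
Boundaries: just below min, min, min+1, max-1, max, just above max
Values: [8, 9, 10, 155, 156, 157]

[8, 9, 10, 155, 156, 157]


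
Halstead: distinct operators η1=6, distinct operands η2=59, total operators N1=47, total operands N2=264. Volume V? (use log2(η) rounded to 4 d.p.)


Formula: V = N * log2(η), where N = N1 + N2 and η = η1 + η2
η = 6 + 59 = 65
N = 47 + 264 = 311
log2(65) ≈ 6.0224
V = 311 * 6.0224 = 1872.97

1872.97


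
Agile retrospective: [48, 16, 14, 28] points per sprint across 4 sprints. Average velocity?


Formula: Avg velocity = Total points / Number of sprints
Points: [48, 16, 14, 28]
Sum = 48 + 16 + 14 + 28 = 106
Avg velocity = 106 / 4 = 26.5 points/sprint

26.5 points/sprint


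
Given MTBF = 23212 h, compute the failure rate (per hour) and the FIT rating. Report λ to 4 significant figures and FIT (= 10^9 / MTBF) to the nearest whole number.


Formula: λ = 1 / MTBF; FIT = λ × 1e9 = 1e9 / MTBF
λ = 1 / 23212 ≈ 4.308e-05 failures/hour
FIT = 1e9 / 23212 ≈ 43081 failures per 1e9 hours (nearest whole number)

λ = 4.308e-05 /h, FIT = 43081


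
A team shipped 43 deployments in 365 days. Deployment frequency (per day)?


Formula: deployments per day = releases / days
= 43 / 365
= 0.118 deploys/day
(equivalently, 0.82 deploys/week)

0.118 deploys/day


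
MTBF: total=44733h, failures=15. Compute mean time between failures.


Formula: MTBF = Total operating time / Number of failures
MTBF = 44733 / 15
MTBF = 2982.2 hours

2982.2 hours


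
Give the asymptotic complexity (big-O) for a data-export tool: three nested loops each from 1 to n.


Reasoning: three levels of nesting over n
Complexity: O(n^3)

O(n^3)


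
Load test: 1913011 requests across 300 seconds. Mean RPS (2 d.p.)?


Formula: throughput = requests / seconds
throughput = 1913011 / 300
throughput = 6376.7 requests/second

6376.7 requests/second


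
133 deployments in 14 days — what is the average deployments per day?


Formula: deployments per day = releases / days
= 133 / 14
= 9.5 deploys/day
(equivalently, 66.5 deploys/week)

9.5 deploys/day


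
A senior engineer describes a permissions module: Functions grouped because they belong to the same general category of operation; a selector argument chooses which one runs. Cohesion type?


Reasoning: Grouped by category of activity, not by data or sequence
Type: Logical cohesion

Logical cohesion


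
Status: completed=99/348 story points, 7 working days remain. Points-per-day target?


Formula: Required rate = Remaining points / Days left
Remaining = 348 - 99 = 249 points
Required rate = 249 / 7 = 35.57 points/day

35.57 points/day


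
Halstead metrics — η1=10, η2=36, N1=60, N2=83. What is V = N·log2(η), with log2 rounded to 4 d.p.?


Formula: V = N * log2(η), where N = N1 + N2 and η = η1 + η2
η = 10 + 36 = 46
N = 60 + 83 = 143
log2(46) ≈ 5.5236
V = 143 * 5.5236 = 789.87

789.87


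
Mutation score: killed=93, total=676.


Mutation score = killed / total * 100
Mutation score = 93 / 676 * 100
Mutation score = 13.76%

13.76%


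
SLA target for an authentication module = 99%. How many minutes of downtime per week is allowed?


Formula: allowed downtime = period * (100 - SLA) / 100
Period (week) = 10080 minutes
Unavailability fraction = (100 - 99.0) / 100
Allowed downtime = 10080 * (100 - 99.0) / 100
Allowed downtime = 100.8 minutes

100.8 minutes


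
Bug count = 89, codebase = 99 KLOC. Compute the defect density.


Defect density = defects / KLOC
Defect density = 89 / 99
Defect density = 0.899 defects/KLOC

0.899 defects/KLOC


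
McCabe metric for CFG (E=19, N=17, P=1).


Formula: V(G) = E - N + 2P
V(G) = 19 - 17 + 2*1
V(G) = 2 + 2
V(G) = 4

4


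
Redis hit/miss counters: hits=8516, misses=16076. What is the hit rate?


Formula: hit rate = hits / (hits + misses) * 100
hit rate = 8516 / (8516 + 16076) * 100
hit rate = 8516 / 24592 * 100
hit rate = 34.63%

34.63%


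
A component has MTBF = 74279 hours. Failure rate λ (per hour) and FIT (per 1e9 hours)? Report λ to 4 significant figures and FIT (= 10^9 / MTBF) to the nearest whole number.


Formula: λ = 1 / MTBF; FIT = λ × 1e9 = 1e9 / MTBF
λ = 1 / 74279 ≈ 1.346e-05 failures/hour
FIT = 1e9 / 74279 ≈ 13463 failures per 1e9 hours (nearest whole number)

λ = 1.346e-05 /h, FIT = 13463


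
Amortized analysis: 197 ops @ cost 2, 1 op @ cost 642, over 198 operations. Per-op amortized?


Formula: Amortized cost = Total cost / Operations
Total cost = (197 * 2) + (1 * 642)
Total cost = 394 + 642 = 1036
Amortized = 1036 / 198 = 5.2323

5.2323


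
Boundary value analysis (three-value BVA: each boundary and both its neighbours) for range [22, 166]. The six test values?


Range: [22, 166]
Boundaries: just below min, min, min+1, max-1, max, just above max
Values: [21, 22, 23, 165, 166, 167]

[21, 22, 23, 165, 166, 167]


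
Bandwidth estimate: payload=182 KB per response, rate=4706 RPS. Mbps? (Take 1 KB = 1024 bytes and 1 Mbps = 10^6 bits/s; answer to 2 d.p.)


Formula: Mbps = payload_bytes * RPS * 8 / 1e6
Payload per request = 182 KB = 182 * 1024 = 186368 bytes
Total bytes/sec = 186368 * 4706 = 877047808
Total bits/sec = 877047808 * 8 = 7016382464
Mbps = 7016382464 / 1e6 = 7016.38

7016.38 Mbps


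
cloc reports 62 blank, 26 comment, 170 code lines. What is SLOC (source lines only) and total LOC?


Total LOC = blank + comment + code
Total LOC = 62 + 26 + 170 = 258
SLOC (source only) = code = 170

Total LOC: 258, SLOC: 170


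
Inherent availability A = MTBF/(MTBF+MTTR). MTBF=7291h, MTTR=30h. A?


Availability = MTBF / (MTBF + MTTR)
Availability = 7291 / (7291 + 30)
Availability = 7291 / 7321
Availability = 99.5902%

99.5902%


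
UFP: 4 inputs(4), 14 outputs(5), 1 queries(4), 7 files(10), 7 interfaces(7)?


UFP = EI*4 + EO*5 + EQ*4 + ILF*10 + EIF*7
UFP = 4*4 + 14*5 + 1*4 + 7*10 + 7*7
UFP = 16 + 70 + 4 + 70 + 49
UFP = 209

209


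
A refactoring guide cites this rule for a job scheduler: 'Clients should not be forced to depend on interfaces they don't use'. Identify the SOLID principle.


This describes the Interface Segregation Principle (ISP)

Interface Segregation Principle (ISP)


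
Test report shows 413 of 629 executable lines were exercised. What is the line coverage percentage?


Coverage = covered / total * 100
Coverage = 413 / 629 * 100
Coverage = 65.66%

65.66%


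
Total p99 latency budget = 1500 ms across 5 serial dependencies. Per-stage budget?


Formula: per_stage = total_budget / stages
per_stage = 1500 / 5
per_stage = 300.0 ms

300.0 ms


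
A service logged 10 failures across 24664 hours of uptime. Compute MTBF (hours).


Formula: MTBF = Total operating time / Number of failures
MTBF = 24664 / 10
MTBF = 2466.4 hours

2466.4 hours


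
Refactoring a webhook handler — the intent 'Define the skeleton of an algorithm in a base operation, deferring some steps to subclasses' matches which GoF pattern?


This matches the Template Method pattern

Template Method


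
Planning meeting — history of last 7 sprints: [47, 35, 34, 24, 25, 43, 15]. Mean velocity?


Formula: Avg velocity = Total points / Number of sprints
Points: [47, 35, 34, 24, 25, 43, 15]
Sum = 47 + 35 + 34 + 24 + 25 + 43 + 15 = 223
Avg velocity = 223 / 7 = 31.86 points/sprint

31.86 points/sprint


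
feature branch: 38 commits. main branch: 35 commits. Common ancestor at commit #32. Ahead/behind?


Common ancestor: commit #32
feature commits after divergence: 38 - 32 = 6
main commits after divergence: 35 - 32 = 3
feature is 6 commits ahead of main
main is 3 commits ahead of feature

feature ahead: 6, main ahead: 3


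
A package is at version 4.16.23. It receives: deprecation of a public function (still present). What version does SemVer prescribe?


Current: 4.16.23
Change category: 'deprecation of a public function (still present)' → minor bump
SemVer rule: minor bump → increment MINOR, reset PATCH to 0 (MAJOR unchanged)
New: 4.17.0

4.17.0


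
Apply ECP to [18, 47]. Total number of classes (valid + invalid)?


Valid range: [18, 47]
Class 1: x < 18 — invalid
Class 2: 18 ≤ x ≤ 47 — valid
Class 3: x > 47 — invalid
Total equivalence classes: 3

3 equivalence classes


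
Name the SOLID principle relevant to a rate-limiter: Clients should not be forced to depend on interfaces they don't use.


This describes the Interface Segregation Principle (ISP)

Interface Segregation Principle (ISP)


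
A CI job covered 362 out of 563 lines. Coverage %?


Coverage = covered / total * 100
Coverage = 362 / 563 * 100
Coverage = 64.3%

64.3%


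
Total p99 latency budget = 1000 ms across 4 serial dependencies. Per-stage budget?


Formula: per_stage = total_budget / stages
per_stage = 1000 / 4
per_stage = 250.0 ms

250.0 ms


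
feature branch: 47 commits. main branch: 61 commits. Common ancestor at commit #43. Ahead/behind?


Common ancestor: commit #43
feature commits after divergence: 47 - 43 = 4
main commits after divergence: 61 - 43 = 18
feature is 4 commits ahead of main
main is 18 commits ahead of feature

feature ahead: 4, main ahead: 18


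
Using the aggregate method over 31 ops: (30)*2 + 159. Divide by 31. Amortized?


Formula: Amortized cost = Total cost / Operations
Total cost = (30 * 2) + (1 * 159)
Total cost = 60 + 159 = 219
Amortized = 219 / 31 = 7.0645

7.0645


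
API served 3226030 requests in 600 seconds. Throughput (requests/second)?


Formula: throughput = requests / seconds
throughput = 3226030 / 600
throughput = 5376.72 requests/second

5376.72 requests/second


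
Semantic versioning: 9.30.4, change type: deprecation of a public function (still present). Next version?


Current: 9.30.4
Change category: 'deprecation of a public function (still present)' → minor bump
SemVer rule: minor bump → increment MINOR, reset PATCH to 0 (MAJOR unchanged)
New: 9.31.0

9.31.0


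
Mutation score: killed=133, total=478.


Mutation score = killed / total * 100
Mutation score = 133 / 478 * 100
Mutation score = 27.82%

27.82%


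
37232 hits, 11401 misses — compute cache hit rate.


Formula: hit rate = hits / (hits + misses) * 100
hit rate = 37232 / (37232 + 11401) * 100
hit rate = 37232 / 48633 * 100
hit rate = 76.56%

76.56%


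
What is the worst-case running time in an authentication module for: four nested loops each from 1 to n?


Reasoning: four levels of nesting
Complexity: O(n^4)

O(n^4)


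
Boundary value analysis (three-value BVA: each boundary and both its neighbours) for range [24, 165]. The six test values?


Range: [24, 165]
Boundaries: just below min, min, min+1, max-1, max, just above max
Values: [23, 24, 25, 164, 165, 166]

[23, 24, 25, 164, 165, 166]


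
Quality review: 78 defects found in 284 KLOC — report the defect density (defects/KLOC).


Defect density = defects / KLOC
Defect density = 78 / 284
Defect density = 0.275 defects/KLOC

0.275 defects/KLOC


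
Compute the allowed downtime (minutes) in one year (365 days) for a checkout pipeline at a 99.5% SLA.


Formula: allowed downtime = period * (100 - SLA) / 100
Period (year (365 days)) = 525600 minutes
Unavailability fraction = (100 - 99.5) / 100
Allowed downtime = 525600 * (100 - 99.5) / 100
Allowed downtime = 2628.0 minutes

2628.0 minutes


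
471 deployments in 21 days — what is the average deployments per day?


Formula: deployments per day = releases / days
= 471 / 21
= 22.429 deploys/day
(equivalently, 157.0 deploys/week)

22.429 deploys/day


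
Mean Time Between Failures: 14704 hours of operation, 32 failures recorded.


Formula: MTBF = Total operating time / Number of failures
MTBF = 14704 / 32
MTBF = 459.5 hours

459.5 hours


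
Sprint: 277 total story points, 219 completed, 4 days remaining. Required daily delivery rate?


Formula: Required rate = Remaining points / Days left
Remaining = 277 - 219 = 58 points
Required rate = 58 / 4 = 14.5 points/day

14.5 points/day


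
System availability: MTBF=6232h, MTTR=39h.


Availability = MTBF / (MTBF + MTTR)
Availability = 6232 / (6232 + 39)
Availability = 6232 / 6271
Availability = 99.3781%

99.3781%


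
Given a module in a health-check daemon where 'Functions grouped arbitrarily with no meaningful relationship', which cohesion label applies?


Reasoning: Worst: random grouping
Type: Coincidental cohesion

Coincidental cohesion


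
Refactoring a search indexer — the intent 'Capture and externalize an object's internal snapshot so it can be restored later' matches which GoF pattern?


This matches the Memento pattern

Memento


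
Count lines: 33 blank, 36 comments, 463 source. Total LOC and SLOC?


Total LOC = blank + comment + code
Total LOC = 33 + 36 + 463 = 532
SLOC (source only) = code = 463

Total LOC: 532, SLOC: 463


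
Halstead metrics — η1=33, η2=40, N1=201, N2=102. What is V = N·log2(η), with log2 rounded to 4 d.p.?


Formula: V = N * log2(η), where N = N1 + N2 and η = η1 + η2
η = 33 + 40 = 73
N = 201 + 102 = 303
log2(73) ≈ 6.1898
V = 303 * 6.1898 = 1875.51

1875.51


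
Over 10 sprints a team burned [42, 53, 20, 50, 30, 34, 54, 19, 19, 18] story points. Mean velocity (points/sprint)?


Formula: Avg velocity = Total points / Number of sprints
Points: [42, 53, 20, 50, 30, 34, 54, 19, 19, 18]
Sum = 42 + 53 + 20 + 50 + 30 + 34 + 54 + 19 + 19 + 18 = 339
Avg velocity = 339 / 10 = 33.9 points/sprint

33.9 points/sprint


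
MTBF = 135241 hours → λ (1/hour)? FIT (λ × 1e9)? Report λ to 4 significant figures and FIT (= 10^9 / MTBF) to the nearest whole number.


Formula: λ = 1 / MTBF; FIT = λ × 1e9 = 1e9 / MTBF
λ = 1 / 135241 ≈ 7.394e-06 failures/hour
FIT = 1e9 / 135241 ≈ 7394 failures per 1e9 hours (nearest whole number)

λ = 7.394e-06 /h, FIT = 7394


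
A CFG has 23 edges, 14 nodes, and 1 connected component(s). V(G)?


Formula: V(G) = E - N + 2P
V(G) = 23 - 14 + 2*1
V(G) = 9 + 2
V(G) = 11

11


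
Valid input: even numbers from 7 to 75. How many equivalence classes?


Constraint: even integers in [7, 75]
Class 1: x < 7 — out-of-range invalid
Class 2: x in [7,75] but odd — wrong type invalid
Class 3: x in [7,75] and even — valid
Class 4: x > 75 — out-of-range invalid
Total equivalence classes: 4

4 equivalence classes


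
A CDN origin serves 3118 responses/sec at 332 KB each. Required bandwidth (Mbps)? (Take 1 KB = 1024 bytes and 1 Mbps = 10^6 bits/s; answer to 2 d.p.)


Formula: Mbps = payload_bytes * RPS * 8 / 1e6
Payload per request = 332 KB = 332 * 1024 = 339968 bytes
Total bytes/sec = 339968 * 3118 = 1060020224
Total bits/sec = 1060020224 * 8 = 8480161792
Mbps = 8480161792 / 1e6 = 8480.16

8480.16 Mbps


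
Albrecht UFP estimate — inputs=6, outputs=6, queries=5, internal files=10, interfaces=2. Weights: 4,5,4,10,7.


UFP = EI*4 + EO*5 + EQ*4 + ILF*10 + EIF*7
UFP = 6*4 + 6*5 + 5*4 + 10*10 + 2*7
UFP = 24 + 30 + 20 + 100 + 14
UFP = 188

188


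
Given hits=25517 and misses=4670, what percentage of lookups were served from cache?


Formula: hit rate = hits / (hits + misses) * 100
hit rate = 25517 / (25517 + 4670) * 100
hit rate = 25517 / 30187 * 100
hit rate = 84.53%

84.53%


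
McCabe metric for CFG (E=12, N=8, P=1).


Formula: V(G) = E - N + 2P
V(G) = 12 - 8 + 2*1
V(G) = 4 + 2
V(G) = 6

6


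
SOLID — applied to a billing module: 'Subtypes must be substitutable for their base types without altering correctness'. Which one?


This describes the Liskov Substitution Principle (LSP)

Liskov Substitution Principle (LSP)


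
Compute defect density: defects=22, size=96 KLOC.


Defect density = defects / KLOC
Defect density = 22 / 96
Defect density = 0.229 defects/KLOC

0.229 defects/KLOC


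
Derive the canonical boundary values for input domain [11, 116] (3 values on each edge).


Range: [11, 116]
Boundaries: just below min, min, min+1, max-1, max, just above max
Values: [10, 11, 12, 115, 116, 117]

[10, 11, 12, 115, 116, 117]


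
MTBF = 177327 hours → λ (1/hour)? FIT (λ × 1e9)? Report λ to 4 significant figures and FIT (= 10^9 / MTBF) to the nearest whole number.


Formula: λ = 1 / MTBF; FIT = λ × 1e9 = 1e9 / MTBF
λ = 1 / 177327 ≈ 5.639e-06 failures/hour
FIT = 1e9 / 177327 ≈ 5639 failures per 1e9 hours (nearest whole number)

λ = 5.639e-06 /h, FIT = 5639


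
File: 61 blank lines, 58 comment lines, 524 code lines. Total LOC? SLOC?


Total LOC = blank + comment + code
Total LOC = 61 + 58 + 524 = 643
SLOC (source only) = code = 524

Total LOC: 643, SLOC: 524


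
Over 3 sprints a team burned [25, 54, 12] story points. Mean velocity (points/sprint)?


Formula: Avg velocity = Total points / Number of sprints
Points: [25, 54, 12]
Sum = 25 + 54 + 12 = 91
Avg velocity = 91 / 3 = 30.33 points/sprint

30.33 points/sprint


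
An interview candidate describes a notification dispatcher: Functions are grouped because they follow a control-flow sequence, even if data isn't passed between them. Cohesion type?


Reasoning: Grouped by order of execution within a routine, not by data flow
Type: Procedural cohesion

Procedural cohesion


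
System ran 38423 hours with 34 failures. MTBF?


Formula: MTBF = Total operating time / Number of failures
MTBF = 38423 / 34
MTBF = 1130.09 hours

1130.09 hours


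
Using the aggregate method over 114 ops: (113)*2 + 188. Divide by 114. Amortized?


Formula: Amortized cost = Total cost / Operations
Total cost = (113 * 2) + (1 * 188)
Total cost = 226 + 188 = 414
Amortized = 414 / 114 = 3.6316

3.6316


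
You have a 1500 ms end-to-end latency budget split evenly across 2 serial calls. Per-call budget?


Formula: per_stage = total_budget / stages
per_stage = 1500 / 2
per_stage = 750.0 ms

750.0 ms


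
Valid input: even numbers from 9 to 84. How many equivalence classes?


Constraint: even integers in [9, 84]
Class 1: x < 9 — out-of-range invalid
Class 2: x in [9,84] but odd — wrong type invalid
Class 3: x in [9,84] and even — valid
Class 4: x > 84 — out-of-range invalid
Total equivalence classes: 4

4 equivalence classes


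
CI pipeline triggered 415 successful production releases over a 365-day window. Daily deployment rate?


Formula: deployments per day = releases / days
= 415 / 365
= 1.137 deploys/day
(equivalently, 7.96 deploys/week)

1.137 deploys/day


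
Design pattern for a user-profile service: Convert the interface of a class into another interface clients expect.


This matches the Adapter pattern

Adapter


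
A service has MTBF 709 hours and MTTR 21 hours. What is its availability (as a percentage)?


Availability = MTBF / (MTBF + MTTR)
Availability = 709 / (709 + 21)
Availability = 709 / 730
Availability = 97.1233%

97.1233%


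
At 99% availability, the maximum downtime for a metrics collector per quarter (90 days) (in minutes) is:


Formula: allowed downtime = period * (100 - SLA) / 100
Period (quarter (90 days)) = 129600 minutes
Unavailability fraction = (100 - 99.0) / 100
Allowed downtime = 129600 * (100 - 99.0) / 100
Allowed downtime = 1296.0 minutes

1296.0 minutes


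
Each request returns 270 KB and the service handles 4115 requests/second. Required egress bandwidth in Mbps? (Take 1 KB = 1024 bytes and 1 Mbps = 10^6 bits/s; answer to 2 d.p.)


Formula: Mbps = payload_bytes * RPS * 8 / 1e6
Payload per request = 270 KB = 270 * 1024 = 276480 bytes
Total bytes/sec = 276480 * 4115 = 1137715200
Total bits/sec = 1137715200 * 8 = 9101721600
Mbps = 9101721600 / 1e6 = 9101.72

9101.72 Mbps


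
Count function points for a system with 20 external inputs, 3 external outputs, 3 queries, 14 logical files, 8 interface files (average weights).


UFP = EI*4 + EO*5 + EQ*4 + ILF*10 + EIF*7
UFP = 20*4 + 3*5 + 3*4 + 14*10 + 8*7
UFP = 80 + 15 + 12 + 140 + 56
UFP = 303

303


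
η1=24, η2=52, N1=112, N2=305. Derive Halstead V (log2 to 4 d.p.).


Formula: V = N * log2(η), where N = N1 + N2 and η = η1 + η2
η = 24 + 52 = 76
N = 112 + 305 = 417
log2(76) ≈ 6.2479
V = 417 * 6.2479 = 2605.37

2605.37


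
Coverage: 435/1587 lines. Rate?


Coverage = covered / total * 100
Coverage = 435 / 1587 * 100
Coverage = 27.41%

27.41%


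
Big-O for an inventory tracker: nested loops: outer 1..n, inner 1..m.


Reasoning: product of independent bounds
Complexity: O(n*m)

O(n*m)


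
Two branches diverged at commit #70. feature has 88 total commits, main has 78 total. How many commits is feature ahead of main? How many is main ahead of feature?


Common ancestor: commit #70
feature commits after divergence: 88 - 70 = 18
main commits after divergence: 78 - 70 = 8
feature is 18 commits ahead of main
main is 8 commits ahead of feature

feature ahead: 18, main ahead: 8


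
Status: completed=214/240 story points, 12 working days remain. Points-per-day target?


Formula: Required rate = Remaining points / Days left
Remaining = 240 - 214 = 26 points
Required rate = 26 / 12 = 2.17 points/day

2.17 points/day


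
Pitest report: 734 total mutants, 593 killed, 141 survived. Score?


Mutation score = killed / total * 100
Mutation score = 593 / 734 * 100
Mutation score = 80.79%

80.79%


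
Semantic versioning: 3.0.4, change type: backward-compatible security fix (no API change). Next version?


Current: 3.0.4
Change category: 'backward-compatible security fix (no API change)' → patch bump
SemVer rule: patch bump → increment PATCH (MAJOR and MINOR unchanged)
New: 3.0.5

3.0.5


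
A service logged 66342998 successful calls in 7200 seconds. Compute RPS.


Formula: throughput = requests / seconds
throughput = 66342998 / 7200
throughput = 9214.31 requests/second

9214.31 requests/second


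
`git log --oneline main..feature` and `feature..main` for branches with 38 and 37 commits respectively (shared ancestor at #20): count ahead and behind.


Common ancestor: commit #20
feature commits after divergence: 38 - 20 = 18
main commits after divergence: 37 - 20 = 17
feature is 18 commits ahead of main
main is 17 commits ahead of feature

feature ahead: 18, main ahead: 17


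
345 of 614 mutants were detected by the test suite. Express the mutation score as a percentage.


Mutation score = killed / total * 100
Mutation score = 345 / 614 * 100
Mutation score = 56.19%

56.19%


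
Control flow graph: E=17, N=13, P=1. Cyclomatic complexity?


Formula: V(G) = E - N + 2P
V(G) = 17 - 13 + 2*1
V(G) = 4 + 2
V(G) = 6

6


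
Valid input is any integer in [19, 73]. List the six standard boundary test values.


Range: [19, 73]
Boundaries: just below min, min, min+1, max-1, max, just above max
Values: [18, 19, 20, 72, 73, 74]

[18, 19, 20, 72, 73, 74]


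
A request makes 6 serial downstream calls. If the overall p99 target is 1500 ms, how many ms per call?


Formula: per_stage = total_budget / stages
per_stage = 1500 / 6
per_stage = 250.0 ms

250.0 ms


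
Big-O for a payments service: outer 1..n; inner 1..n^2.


Reasoning: n times n^2
Complexity: O(n^3)

O(n^3)


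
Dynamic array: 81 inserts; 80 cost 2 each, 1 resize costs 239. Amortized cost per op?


Formula: Amortized cost = Total cost / Operations
Total cost = (80 * 2) + (1 * 239)
Total cost = 160 + 239 = 399
Amortized = 399 / 81 = 4.9259

4.9259


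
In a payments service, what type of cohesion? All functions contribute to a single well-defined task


Reasoning: Best: single purpose
Type: Functional cohesion

Functional cohesion


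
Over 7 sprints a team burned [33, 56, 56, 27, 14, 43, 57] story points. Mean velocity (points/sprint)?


Formula: Avg velocity = Total points / Number of sprints
Points: [33, 56, 56, 27, 14, 43, 57]
Sum = 33 + 56 + 56 + 27 + 14 + 43 + 57 = 286
Avg velocity = 286 / 7 = 40.86 points/sprint

40.86 points/sprint


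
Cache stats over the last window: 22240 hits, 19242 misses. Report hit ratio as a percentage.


Formula: hit rate = hits / (hits + misses) * 100
hit rate = 22240 / (22240 + 19242) * 100
hit rate = 22240 / 41482 * 100
hit rate = 53.61%

53.61%


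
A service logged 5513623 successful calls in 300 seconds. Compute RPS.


Formula: throughput = requests / seconds
throughput = 5513623 / 300
throughput = 18378.74 requests/second

18378.74 requests/second


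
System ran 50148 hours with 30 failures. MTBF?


Formula: MTBF = Total operating time / Number of failures
MTBF = 50148 / 30
MTBF = 1671.6 hours

1671.6 hours


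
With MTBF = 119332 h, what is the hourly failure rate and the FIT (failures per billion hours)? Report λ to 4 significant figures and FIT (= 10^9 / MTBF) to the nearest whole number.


Formula: λ = 1 / MTBF; FIT = λ × 1e9 = 1e9 / MTBF
λ = 1 / 119332 ≈ 8.380e-06 failures/hour
FIT = 1e9 / 119332 ≈ 8380 failures per 1e9 hours (nearest whole number)

λ = 8.380e-06 /h, FIT = 8380


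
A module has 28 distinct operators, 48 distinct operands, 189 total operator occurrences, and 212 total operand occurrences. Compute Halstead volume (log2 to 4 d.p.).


Formula: V = N * log2(η), where N = N1 + N2 and η = η1 + η2
η = 28 + 48 = 76
N = 189 + 212 = 401
log2(76) ≈ 6.2479
V = 401 * 6.2479 = 2505.41

2505.41


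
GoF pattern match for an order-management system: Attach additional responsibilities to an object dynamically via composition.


This matches the Decorator pattern

Decorator


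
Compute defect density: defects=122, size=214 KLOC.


Defect density = defects / KLOC
Defect density = 122 / 214
Defect density = 0.57 defects/KLOC

0.57 defects/KLOC


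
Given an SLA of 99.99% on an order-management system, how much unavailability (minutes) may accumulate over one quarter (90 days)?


Formula: allowed downtime = period * (100 - SLA) / 100
Period (quarter (90 days)) = 129600 minutes
Unavailability fraction = (100 - 99.99) / 100
Allowed downtime = 129600 * (100 - 99.99) / 100
Allowed downtime = 12.96 minutes

12.96 minutes


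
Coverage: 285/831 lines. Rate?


Coverage = covered / total * 100
Coverage = 285 / 831 * 100
Coverage = 34.3%

34.3%


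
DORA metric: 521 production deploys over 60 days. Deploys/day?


Formula: deployments per day = releases / days
= 521 / 60
= 8.683 deploys/day
(equivalently, 60.78 deploys/week)

8.683 deploys/day


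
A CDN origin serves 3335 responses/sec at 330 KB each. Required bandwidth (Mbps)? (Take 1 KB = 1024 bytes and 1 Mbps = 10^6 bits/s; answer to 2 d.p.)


Formula: Mbps = payload_bytes * RPS * 8 / 1e6
Payload per request = 330 KB = 330 * 1024 = 337920 bytes
Total bytes/sec = 337920 * 3335 = 1126963200
Total bits/sec = 1126963200 * 8 = 9015705600
Mbps = 9015705600 / 1e6 = 9015.71

9015.71 Mbps


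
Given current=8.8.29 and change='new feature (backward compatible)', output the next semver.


Current: 8.8.29
Change category: 'new feature (backward compatible)' → minor bump
SemVer rule: minor bump → increment MINOR, reset PATCH to 0 (MAJOR unchanged)
New: 8.9.0

8.9.0


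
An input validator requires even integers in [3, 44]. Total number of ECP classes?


Constraint: even integers in [3, 44]
Class 1: x < 3 — out-of-range invalid
Class 2: x in [3,44] but odd — wrong type invalid
Class 3: x in [3,44] and even — valid
Class 4: x > 44 — out-of-range invalid
Total equivalence classes: 4

4 equivalence classes


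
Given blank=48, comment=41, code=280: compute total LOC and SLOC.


Total LOC = blank + comment + code
Total LOC = 48 + 41 + 280 = 369
SLOC (source only) = code = 280

Total LOC: 369, SLOC: 280


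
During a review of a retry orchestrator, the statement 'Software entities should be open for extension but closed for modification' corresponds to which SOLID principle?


This describes the Open/Closed Principle (OCP)

Open/Closed Principle (OCP)


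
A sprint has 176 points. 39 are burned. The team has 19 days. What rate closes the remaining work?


Formula: Required rate = Remaining points / Days left
Remaining = 176 - 39 = 137 points
Required rate = 137 / 19 = 7.21 points/day

7.21 points/day


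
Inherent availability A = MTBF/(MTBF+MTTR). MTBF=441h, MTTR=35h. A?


Availability = MTBF / (MTBF + MTTR)
Availability = 441 / (441 + 35)
Availability = 441 / 476
Availability = 92.6471%

92.6471%


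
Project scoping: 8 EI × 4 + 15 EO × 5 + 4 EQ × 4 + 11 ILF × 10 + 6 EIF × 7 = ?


UFP = EI*4 + EO*5 + EQ*4 + ILF*10 + EIF*7
UFP = 8*4 + 15*5 + 4*4 + 11*10 + 6*7
UFP = 32 + 75 + 16 + 110 + 42
UFP = 275

275


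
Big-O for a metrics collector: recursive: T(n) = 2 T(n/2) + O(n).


Reasoning: master theorem case 2 (merge-sort recurrence)
Complexity: O(n log n)

O(n log n)


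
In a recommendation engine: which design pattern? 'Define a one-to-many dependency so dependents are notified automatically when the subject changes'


This matches the Observer pattern

Observer


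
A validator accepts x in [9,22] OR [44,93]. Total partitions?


Valid ranges: [9,22] and [44,93]
Class 1: x < 9 — invalid
Class 2: 9 ≤ x ≤ 22 — valid
Class 3: 22 < x < 44 — invalid (gap between ranges)
Class 4: 44 ≤ x ≤ 93 — valid
Class 5: x > 93 — invalid
Total equivalence classes: 5

5 equivalence classes


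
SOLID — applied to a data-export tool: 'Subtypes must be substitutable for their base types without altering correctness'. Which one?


This describes the Liskov Substitution Principle (LSP)

Liskov Substitution Principle (LSP)


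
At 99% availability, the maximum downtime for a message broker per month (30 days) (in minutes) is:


Formula: allowed downtime = period * (100 - SLA) / 100
Period (month (30 days)) = 43200 minutes
Unavailability fraction = (100 - 99.0) / 100
Allowed downtime = 43200 * (100 - 99.0) / 100
Allowed downtime = 432.0 minutes

432.0 minutes


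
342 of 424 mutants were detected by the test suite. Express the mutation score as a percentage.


Mutation score = killed / total * 100
Mutation score = 342 / 424 * 100
Mutation score = 80.66%

80.66%


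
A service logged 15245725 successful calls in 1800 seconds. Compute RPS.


Formula: throughput = requests / seconds
throughput = 15245725 / 1800
throughput = 8469.85 requests/second

8469.85 requests/second


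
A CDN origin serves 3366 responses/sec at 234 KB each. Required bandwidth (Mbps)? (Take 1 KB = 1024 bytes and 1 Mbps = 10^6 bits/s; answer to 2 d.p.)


Formula: Mbps = payload_bytes * RPS * 8 / 1e6
Payload per request = 234 KB = 234 * 1024 = 239616 bytes
Total bytes/sec = 239616 * 3366 = 806547456
Total bits/sec = 806547456 * 8 = 6452379648
Mbps = 6452379648 / 1e6 = 6452.38

6452.38 Mbps


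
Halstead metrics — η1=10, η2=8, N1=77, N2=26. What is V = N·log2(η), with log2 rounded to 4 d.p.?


Formula: V = N * log2(η), where N = N1 + N2 and η = η1 + η2
η = 10 + 8 = 18
N = 77 + 26 = 103
log2(18) ≈ 4.1699
V = 103 * 4.1699 = 429.50

429.50


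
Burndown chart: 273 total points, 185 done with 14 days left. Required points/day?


Formula: Required rate = Remaining points / Days left
Remaining = 273 - 185 = 88 points
Required rate = 88 / 14 = 6.29 points/day

6.29 points/day


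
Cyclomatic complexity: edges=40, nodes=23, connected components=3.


Formula: V(G) = E - N + 2P
V(G) = 40 - 23 + 2*3
V(G) = 17 + 6
V(G) = 23

23


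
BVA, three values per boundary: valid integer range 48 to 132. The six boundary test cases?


Range: [48, 132]
Boundaries: just below min, min, min+1, max-1, max, just above max
Values: [47, 48, 49, 131, 132, 133]

[47, 48, 49, 131, 132, 133]


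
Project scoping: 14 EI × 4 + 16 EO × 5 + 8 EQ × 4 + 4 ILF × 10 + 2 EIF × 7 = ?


UFP = EI*4 + EO*5 + EQ*4 + ILF*10 + EIF*7
UFP = 14*4 + 16*5 + 8*4 + 4*10 + 2*7
UFP = 56 + 80 + 32 + 40 + 14
UFP = 222

222


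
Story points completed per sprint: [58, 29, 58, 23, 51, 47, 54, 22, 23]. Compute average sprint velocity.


Formula: Avg velocity = Total points / Number of sprints
Points: [58, 29, 58, 23, 51, 47, 54, 22, 23]
Sum = 58 + 29 + 58 + 23 + 51 + 47 + 54 + 22 + 23 = 365
Avg velocity = 365 / 9 = 40.56 points/sprint

40.56 points/sprint


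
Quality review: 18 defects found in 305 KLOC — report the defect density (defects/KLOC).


Defect density = defects / KLOC
Defect density = 18 / 305
Defect density = 0.059 defects/KLOC

0.059 defects/KLOC


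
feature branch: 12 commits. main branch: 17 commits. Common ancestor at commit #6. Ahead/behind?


Common ancestor: commit #6
feature commits after divergence: 12 - 6 = 6
main commits after divergence: 17 - 6 = 11
feature is 6 commits ahead of main
main is 11 commits ahead of feature

feature ahead: 6, main ahead: 11
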